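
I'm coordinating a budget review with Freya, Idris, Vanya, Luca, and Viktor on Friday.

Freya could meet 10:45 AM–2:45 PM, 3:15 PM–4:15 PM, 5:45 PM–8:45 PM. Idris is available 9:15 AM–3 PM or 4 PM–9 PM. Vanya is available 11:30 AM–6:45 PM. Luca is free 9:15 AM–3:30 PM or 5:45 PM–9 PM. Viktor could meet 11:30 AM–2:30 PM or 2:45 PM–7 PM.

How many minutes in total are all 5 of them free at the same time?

240

Freya ∩ Idris: 10:45-14:45, 16:00-16:15, 17:45-20:45.
Freya ∩ Idris ∩ Vanya: 11:30-14:45, 16:00-16:15, 17:45-18:45.
Freya ∩ Idris ∩ Vanya ∩ Luca: 11:30-14:45, 17:45-18:45.
Freya ∩ Idris ∩ Vanya ∩ Luca ∩ Viktor: 11:30-14:30, 17:45-18:45.
Summing the common windows: 180 + 60 = 240 minutes.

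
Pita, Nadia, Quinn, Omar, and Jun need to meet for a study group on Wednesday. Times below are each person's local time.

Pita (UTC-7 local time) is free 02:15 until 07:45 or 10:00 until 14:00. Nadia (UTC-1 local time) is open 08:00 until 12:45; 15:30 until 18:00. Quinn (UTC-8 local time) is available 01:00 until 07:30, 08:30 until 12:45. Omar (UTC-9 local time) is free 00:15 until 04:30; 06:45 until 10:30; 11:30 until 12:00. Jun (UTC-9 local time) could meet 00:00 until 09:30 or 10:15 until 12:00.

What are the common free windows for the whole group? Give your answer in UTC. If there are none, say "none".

Pita in UTC: 09:15-14:45, 17:00-21:00 (add 7h to convert from UTC-7).
Nadia in UTC: 09:00-13:45, 16:30-19:00 (add 1h to convert from UTC-1).
Quinn in UTC: 09:00-15:30, 16:30-20:45 (add 8h to convert from UTC-8).
Omar in UTC: 09:15-13:30, 15:45-19:30, 20:30-21:00 (add 9h to convert from UTC-9).
Jun in UTC: 09:00-18:30, 19:15-21:00 (add 9h to convert from UTC-9).
Pita ∩ Nadia: 09:15-13:45, 17:00-19:00.
Pita ∩ Nadia ∩ Quinn: 09:15-13:45, 17:00-19:00.
Pita ∩ Nadia ∩ Quinn ∩ Omar: 09:15-13:30, 17:00-19:00.
Pita ∩ Nadia ∩ Quinn ∩ Omar ∩ Jun: 09:15-13:30, 17:00-18:30.
Those are the intersection windows.

09:15-13:30, 17:00-18:30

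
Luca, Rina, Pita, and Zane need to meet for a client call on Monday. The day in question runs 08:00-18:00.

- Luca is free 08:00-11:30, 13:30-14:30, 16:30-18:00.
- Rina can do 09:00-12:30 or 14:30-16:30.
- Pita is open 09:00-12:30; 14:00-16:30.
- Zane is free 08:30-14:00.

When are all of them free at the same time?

09:00-11:30

Luca ∩ Rina: 09:00-11:30.
Luca ∩ Rina ∩ Pita: 09:00-11:30.
Luca ∩ Rina ∩ Pita ∩ Zane: 09:00-11:30.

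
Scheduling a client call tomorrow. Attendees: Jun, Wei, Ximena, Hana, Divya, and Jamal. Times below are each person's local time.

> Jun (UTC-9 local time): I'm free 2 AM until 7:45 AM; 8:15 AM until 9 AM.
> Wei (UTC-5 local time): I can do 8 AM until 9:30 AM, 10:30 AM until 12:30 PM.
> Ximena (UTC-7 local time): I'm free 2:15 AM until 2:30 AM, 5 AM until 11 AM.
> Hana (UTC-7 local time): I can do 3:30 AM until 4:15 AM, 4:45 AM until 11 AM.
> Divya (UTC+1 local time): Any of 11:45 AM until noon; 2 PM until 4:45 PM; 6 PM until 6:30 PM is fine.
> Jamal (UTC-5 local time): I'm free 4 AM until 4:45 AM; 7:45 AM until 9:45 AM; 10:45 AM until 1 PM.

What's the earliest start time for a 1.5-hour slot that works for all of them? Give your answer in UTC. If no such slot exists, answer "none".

Jun in UTC: 11:00-16:45, 17:15-18:00 (add 9h to convert from UTC-9).
Wei in UTC: 13:00-14:30, 15:30-17:30 (add 5h to convert from UTC-5).
Ximena in UTC: 09:15-09:30, 12:00-18:00 (add 7h to convert from UTC-7).
Hana in UTC: 10:30-11:15, 11:45-18:00 (add 7h to convert from UTC-7).
Divya in UTC: 10:45-11:00, 13:00-15:45, 17:00-17:30 (subtract 1h to convert from UTC+1).
Jamal in UTC: 09:00-09:45, 12:45-14:45, 15:45-18:00 (add 5h to convert from UTC-5).
Jun ∩ Wei: 13:00-14:30, 15:30-16:45, 17:15-17:30.
Jun ∩ Wei ∩ Ximena: 13:00-14:30, 15:30-16:45, 17:15-17:30.
Jun ∩ Wei ∩ Ximena ∩ Hana: 13:00-14:30, 15:30-16:45, 17:15-17:30.
Jun ∩ Wei ∩ Ximena ∩ Hana ∩ Divya: 13:00-14:30, 15:30-15:45, 17:15-17:30.
Jun ∩ Wei ∩ Ximena ∩ Hana ∩ Divya ∩ Jamal: 13:00-14:30, 17:15-17:30.
So the common availability across everyone is 13:00-14:30, 17:15-17:30.
The first common window of at least 90 minutes is 13:00-14:30, so the earliest start is 13:00.

13:00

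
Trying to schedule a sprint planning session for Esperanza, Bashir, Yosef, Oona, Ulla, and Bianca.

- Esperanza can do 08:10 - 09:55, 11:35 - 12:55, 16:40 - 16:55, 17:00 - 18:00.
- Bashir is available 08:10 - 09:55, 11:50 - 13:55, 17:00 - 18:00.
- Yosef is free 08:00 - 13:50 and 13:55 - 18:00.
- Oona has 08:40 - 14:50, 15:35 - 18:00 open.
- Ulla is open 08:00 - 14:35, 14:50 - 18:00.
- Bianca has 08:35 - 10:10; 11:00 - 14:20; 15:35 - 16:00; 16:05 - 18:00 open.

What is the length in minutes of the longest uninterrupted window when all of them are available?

75

Esperanza ∩ Bashir: 08:10-09:55, 11:50-12:55, 17:00-18:00.
Esperanza ∩ Bashir ∩ Yosef: 08:10-09:55, 11:50-12:55, 17:00-18:00.
Esperanza ∩ Bashir ∩ Yosef ∩ Oona: 08:40-09:55, 11:50-12:55, 17:00-18:00.
Esperanza ∩ Bashir ∩ Yosef ∩ Oona ∩ Ulla: 08:40-09:55, 11:50-12:55, 17:00-18:00.
Esperanza ∩ Bashir ∩ Yosef ∩ Oona ∩ Ulla ∩ Bianca: 08:40-09:55, 11:50-12:55, 17:00-18:00.
The longest is 08:40-09:55 at 75 minutes.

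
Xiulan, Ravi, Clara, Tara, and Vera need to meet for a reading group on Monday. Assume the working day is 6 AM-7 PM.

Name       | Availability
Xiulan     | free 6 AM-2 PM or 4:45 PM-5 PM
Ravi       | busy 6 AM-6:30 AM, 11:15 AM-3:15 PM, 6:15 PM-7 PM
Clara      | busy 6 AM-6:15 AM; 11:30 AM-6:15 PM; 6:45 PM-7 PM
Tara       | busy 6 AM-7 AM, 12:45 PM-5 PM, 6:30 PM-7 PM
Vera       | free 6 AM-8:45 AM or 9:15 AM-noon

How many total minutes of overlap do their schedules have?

Xiulan free: 06:00-14:00, 16:45-17:00.
Ravi free: 06:30-11:15, 15:15-18:15 (invert busy blocks within the working day).
Clara free: 06:15-11:30, 18:15-18:45 (invert busy blocks within the working day).
Tara free: 07:00-12:45, 17:00-18:30 (invert busy blocks within the working day).
Vera free: 06:00-08:45, 09:15-12:00.
Xiulan ∩ Ravi: 06:30-11:15, 16:45-17:00.
Xiulan ∩ Ravi ∩ Clara: 06:30-11:15.
Xiulan ∩ Ravi ∩ Clara ∩ Tara: 07:00-11:15.
Xiulan ∩ Ravi ∩ Clara ∩ Tara ∩ Vera: 07:00-08:45, 09:15-11:15.
Summing the common windows: 105 + 120 = 225 minutes.

225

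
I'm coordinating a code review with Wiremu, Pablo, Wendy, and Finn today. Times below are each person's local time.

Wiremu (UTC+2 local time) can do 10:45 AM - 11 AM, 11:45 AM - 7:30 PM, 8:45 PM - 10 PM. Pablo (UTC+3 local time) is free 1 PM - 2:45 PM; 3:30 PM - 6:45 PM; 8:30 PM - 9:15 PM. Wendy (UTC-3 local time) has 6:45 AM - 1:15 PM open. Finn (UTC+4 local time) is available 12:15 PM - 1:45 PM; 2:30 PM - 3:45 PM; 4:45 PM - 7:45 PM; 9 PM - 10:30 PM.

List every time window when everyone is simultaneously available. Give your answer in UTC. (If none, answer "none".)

10:30-11:45, 12:45-15:45

Wiremu in UTC: 08:45-09:00, 09:45-17:30, 18:45-20:00 (subtract 2h to convert from UTC+2).
Pablo in UTC: 10:00-11:45, 12:30-15:45, 17:30-18:15 (subtract 3h to convert from UTC+3).
Wendy in UTC: 09:45-16:15 (add 3h to convert from UTC-3).
Finn in UTC: 08:15-09:45, 10:30-11:45, 12:45-15:45, 17:00-18:30 (subtract 4h to convert from UTC+4).
Wiremu ∩ Pablo: 10:00-11:45, 12:30-15:45.
Wiremu ∩ Pablo ∩ Wendy: 10:00-11:45, 12:30-15:45.
Wiremu ∩ Pablo ∩ Wendy ∩ Finn: 10:30-11:45, 12:45-15:45.
Those are the intersection windows.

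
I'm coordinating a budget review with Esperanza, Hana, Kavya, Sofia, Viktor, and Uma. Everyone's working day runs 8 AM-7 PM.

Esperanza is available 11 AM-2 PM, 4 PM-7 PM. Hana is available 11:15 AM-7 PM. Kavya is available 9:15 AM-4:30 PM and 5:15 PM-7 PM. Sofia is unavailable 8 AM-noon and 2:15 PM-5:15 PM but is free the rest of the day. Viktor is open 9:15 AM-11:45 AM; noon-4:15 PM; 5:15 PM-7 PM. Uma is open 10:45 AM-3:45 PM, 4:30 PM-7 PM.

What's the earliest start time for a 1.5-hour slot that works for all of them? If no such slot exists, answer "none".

12:00

Esperanza free: 11:00-14:00, 16:00-19:00.
Hana free: 11:15-19:00.
Kavya free: 09:15-16:30, 17:15-19:00.
Sofia free: 12:00-14:15, 17:15-19:00 (invert busy blocks within the working day).
Viktor free: 09:15-11:45, 12:00-16:15, 17:15-19:00.
Uma free: 10:45-15:45, 16:30-19:00.
Esperanza ∩ Hana: 11:15-14:00, 16:00-19:00.
Esperanza ∩ Hana ∩ Kavya: 11:15-14:00, 16:00-16:30, 17:15-19:00.
Esperanza ∩ Hana ∩ Kavya ∩ Sofia: 12:00-14:00, 17:15-19:00.
Esperanza ∩ Hana ∩ Kavya ∩ Sofia ∩ Viktor: 12:00-14:00, 17:15-19:00.
Esperanza ∩ Hana ∩ Kavya ∩ Sofia ∩ Viktor ∩ Uma: 12:00-14:00, 17:15-19:00.
The first common window of at least 90 minutes is 12:00-14:00, so the earliest start is 12:00.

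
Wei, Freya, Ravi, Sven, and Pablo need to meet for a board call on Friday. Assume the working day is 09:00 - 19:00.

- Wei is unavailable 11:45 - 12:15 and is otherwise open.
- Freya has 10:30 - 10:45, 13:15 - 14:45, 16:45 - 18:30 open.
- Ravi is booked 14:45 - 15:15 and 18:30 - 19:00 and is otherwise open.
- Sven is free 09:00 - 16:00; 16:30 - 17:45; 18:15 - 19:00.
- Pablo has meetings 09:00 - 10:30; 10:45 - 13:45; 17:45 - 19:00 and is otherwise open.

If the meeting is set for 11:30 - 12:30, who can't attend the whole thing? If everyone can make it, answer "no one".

Freya, Pablo, Wei

Wei free: 09:00-11:45, 12:15-19:00 (invert busy blocks within the working day).
Freya free: 10:30-10:45, 13:15-14:45, 16:45-18:30.
Ravi free: 09:00-14:45, 15:15-18:30 (invert busy blocks within the working day).
Sven free: 09:00-16:00, 16:30-17:45, 18:15-19:00.
Pablo free: 10:30-10:45, 13:45-17:45 (invert busy blocks within the working day).
Wei: not fully free for 11:30-12:30. Freya: not fully free for 11:30-12:30. Ravi: free for 11:30-12:30. Sven: free for 11:30-12:30. Pablo: not fully free for 11:30-12:30.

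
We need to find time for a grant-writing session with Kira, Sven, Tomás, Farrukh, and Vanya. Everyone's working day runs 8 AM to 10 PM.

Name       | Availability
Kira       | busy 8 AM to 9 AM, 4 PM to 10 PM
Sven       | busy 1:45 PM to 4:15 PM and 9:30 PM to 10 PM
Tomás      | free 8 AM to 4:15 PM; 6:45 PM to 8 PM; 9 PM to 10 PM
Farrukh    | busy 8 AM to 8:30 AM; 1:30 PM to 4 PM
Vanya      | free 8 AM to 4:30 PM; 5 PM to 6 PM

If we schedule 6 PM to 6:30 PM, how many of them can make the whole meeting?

2

Kira free: 09:00-16:00 (invert busy blocks within the working day).
Sven free: 08:00-13:45, 16:15-21:30 (invert busy blocks within the working day).
Tomás free: 08:00-16:15, 18:45-20:00, 21:00-22:00.
Farrukh free: 08:30-13:30, 16:00-22:00 (invert busy blocks within the working day).
Vanya free: 08:00-16:30, 17:00-18:00.
Sven and Farrukh can make the full 18:00-18:30 slot — that's 2.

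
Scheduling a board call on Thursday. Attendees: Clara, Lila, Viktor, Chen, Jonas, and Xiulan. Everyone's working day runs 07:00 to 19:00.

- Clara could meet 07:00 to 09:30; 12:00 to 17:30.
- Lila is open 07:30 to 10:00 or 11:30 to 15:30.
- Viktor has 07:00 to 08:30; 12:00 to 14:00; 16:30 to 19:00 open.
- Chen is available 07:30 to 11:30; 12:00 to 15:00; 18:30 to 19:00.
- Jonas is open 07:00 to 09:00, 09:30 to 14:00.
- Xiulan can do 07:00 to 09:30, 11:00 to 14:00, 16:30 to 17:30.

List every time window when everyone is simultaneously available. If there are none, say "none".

Clara ∩ Lila: 07:30-09:30, 12:00-15:30.
Clara ∩ Lila ∩ Viktor: 07:30-08:30, 12:00-14:00.
Clara ∩ Lila ∩ Viktor ∩ Chen: 07:30-08:30, 12:00-14:00.
Clara ∩ Lila ∩ Viktor ∩ Chen ∩ Jonas: 07:30-08:30, 12:00-14:00.
Clara ∩ Lila ∩ Viktor ∩ Chen ∩ Jonas ∩ Xiulan: 07:30-08:30, 12:00-14:00.

07:30-08:30, 12:00-14:00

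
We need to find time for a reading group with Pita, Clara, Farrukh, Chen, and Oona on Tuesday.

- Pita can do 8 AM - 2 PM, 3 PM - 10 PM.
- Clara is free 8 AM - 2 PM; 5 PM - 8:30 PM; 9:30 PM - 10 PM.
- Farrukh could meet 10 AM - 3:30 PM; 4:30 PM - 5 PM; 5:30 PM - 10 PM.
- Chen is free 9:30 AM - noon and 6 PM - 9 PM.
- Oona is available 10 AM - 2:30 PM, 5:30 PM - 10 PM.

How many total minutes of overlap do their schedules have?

270

Pita ∩ Clara: 08:00-14:00, 17:00-20:30, 21:30-22:00.
Pita ∩ Clara ∩ Farrukh: 10:00-14:00, 17:30-20:30, 21:30-22:00.
Pita ∩ Clara ∩ Farrukh ∩ Chen: 10:00-12:00, 18:00-20:30.
Pita ∩ Clara ∩ Farrukh ∩ Chen ∩ Oona: 10:00-12:00, 18:00-20:30.
Those are the intersection windows.
Summing the common windows: 120 + 150 = 270 minutes.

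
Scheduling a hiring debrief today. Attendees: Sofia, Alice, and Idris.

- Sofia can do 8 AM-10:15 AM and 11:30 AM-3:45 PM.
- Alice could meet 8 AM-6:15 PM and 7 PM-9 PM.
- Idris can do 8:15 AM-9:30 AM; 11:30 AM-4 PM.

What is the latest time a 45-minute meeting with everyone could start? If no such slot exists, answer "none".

Sofia ∩ Alice: 08:00-10:15, 11:30-15:45.
Sofia ∩ Alice ∩ Idris: 08:15-09:30, 11:30-15:45.
So the common availability across everyone is 08:15-09:30, 11:30-15:45.
The last common window of at least 45 minutes is 11:30-15:45; a 45-minute meeting can start as late as 15:00 and still end by 15:45.

15:00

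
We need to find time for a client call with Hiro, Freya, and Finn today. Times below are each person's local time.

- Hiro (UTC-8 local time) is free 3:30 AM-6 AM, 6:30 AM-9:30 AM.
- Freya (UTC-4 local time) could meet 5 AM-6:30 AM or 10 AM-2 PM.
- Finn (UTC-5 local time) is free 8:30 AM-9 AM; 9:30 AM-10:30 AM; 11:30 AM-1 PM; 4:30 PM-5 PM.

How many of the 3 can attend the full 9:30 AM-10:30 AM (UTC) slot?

1

Hiro in UTC: 11:30-14:00, 14:30-17:30 (add 8h to convert from UTC-8).
Freya in UTC: 09:00-10:30, 14:00-18:00 (add 4h to convert from UTC-4).
Finn in UTC: 13:30-14:00, 14:30-15:30, 16:30-18:00, 21:30-22:00 (add 5h to convert from UTC-5).
Freya can make the full 09:30-10:30 slot — that's 1.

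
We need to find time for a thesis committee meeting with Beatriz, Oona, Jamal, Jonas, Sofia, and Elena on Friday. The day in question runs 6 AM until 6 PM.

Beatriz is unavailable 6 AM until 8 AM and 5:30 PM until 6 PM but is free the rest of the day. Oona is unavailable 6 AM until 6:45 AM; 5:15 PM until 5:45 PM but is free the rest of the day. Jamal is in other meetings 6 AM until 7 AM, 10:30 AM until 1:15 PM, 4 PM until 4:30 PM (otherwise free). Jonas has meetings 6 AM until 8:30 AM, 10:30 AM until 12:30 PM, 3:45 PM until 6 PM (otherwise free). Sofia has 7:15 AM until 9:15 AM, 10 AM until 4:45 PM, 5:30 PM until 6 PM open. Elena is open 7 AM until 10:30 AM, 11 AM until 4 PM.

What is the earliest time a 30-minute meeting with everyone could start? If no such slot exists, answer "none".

08:30

Beatriz free: 08:00-17:30 (invert busy blocks within the working day).
Oona free: 06:45-17:15, 17:45-18:00 (invert busy blocks within the working day).
Jamal free: 07:00-10:30, 13:15-16:00, 16:30-18:00 (invert busy blocks within the working day).
Jonas free: 08:30-10:30, 12:30-15:45 (invert busy blocks within the working day).
Sofia free: 07:15-09:15, 10:00-16:45, 17:30-18:00.
Elena free: 07:00-10:30, 11:00-16:00.
Beatriz ∩ Oona: 08:00-17:15.
Beatriz ∩ Oona ∩ Jamal: 08:00-10:30, 13:15-16:00, 16:30-17:15.
Beatriz ∩ Oona ∩ Jamal ∩ Jonas: 08:30-10:30, 13:15-15:45.
Beatriz ∩ Oona ∩ Jamal ∩ Jonas ∩ Sofia: 08:30-09:15, 10:00-10:30, 13:15-15:45.
Beatriz ∩ Oona ∩ Jamal ∩ Jonas ∩ Sofia ∩ Elena: 08:30-09:15, 10:00-10:30, 13:15-15:45.
So the common availability across everyone is 08:30-09:15, 10:00-10:30, 13:15-15:45.
The first common window of at least 30 minutes is 08:30-09:15, so the earliest start is 08:30.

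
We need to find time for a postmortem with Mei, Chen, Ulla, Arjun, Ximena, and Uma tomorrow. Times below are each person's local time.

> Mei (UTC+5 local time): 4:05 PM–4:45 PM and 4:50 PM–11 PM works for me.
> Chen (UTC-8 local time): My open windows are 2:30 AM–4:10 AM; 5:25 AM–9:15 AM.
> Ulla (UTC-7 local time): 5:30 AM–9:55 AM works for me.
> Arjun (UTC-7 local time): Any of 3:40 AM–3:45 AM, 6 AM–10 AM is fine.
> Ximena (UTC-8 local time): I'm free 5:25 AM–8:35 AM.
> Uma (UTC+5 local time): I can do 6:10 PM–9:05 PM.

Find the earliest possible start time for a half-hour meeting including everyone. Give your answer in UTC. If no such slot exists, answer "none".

13:25

Mei in UTC: 11:05-11:45, 11:50-18:00 (subtract 5h to convert from UTC+5).
Chen in UTC: 10:30-12:10, 13:25-17:15 (add 8h to convert from UTC-8).
Ulla in UTC: 12:30-16:55 (add 7h to convert from UTC-7).
Arjun in UTC: 10:40-10:45, 13:00-17:00 (add 7h to convert from UTC-7).
Ximena in UTC: 13:25-16:35 (add 8h to convert from UTC-8).
Uma in UTC: 13:10-16:05 (subtract 5h to convert from UTC+5).
Mei ∩ Chen: 11:05-11:45, 11:50-12:10, 13:25-17:15.
Mei ∩ Chen ∩ Ulla: 13:25-16:55.
Mei ∩ Chen ∩ Ulla ∩ Arjun: 13:25-16:55.
Mei ∩ Chen ∩ Ulla ∩ Arjun ∩ Ximena: 13:25-16:35.
Mei ∩ Chen ∩ Ulla ∩ Arjun ∩ Ximena ∩ Uma: 13:25-16:05.
The first common window of at least 30 minutes is 13:25-16:05, so the earliest start is 13:25.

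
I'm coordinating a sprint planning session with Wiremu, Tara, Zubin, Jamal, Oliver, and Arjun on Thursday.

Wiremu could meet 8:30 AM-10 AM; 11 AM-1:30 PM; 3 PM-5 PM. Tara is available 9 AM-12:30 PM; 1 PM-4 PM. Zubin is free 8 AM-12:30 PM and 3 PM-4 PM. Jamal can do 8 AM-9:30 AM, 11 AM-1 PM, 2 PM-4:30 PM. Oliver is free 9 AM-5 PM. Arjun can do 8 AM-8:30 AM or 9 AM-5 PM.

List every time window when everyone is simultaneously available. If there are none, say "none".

Wiremu ∩ Tara: 09:00-10:00, 11:00-12:30, 13:00-13:30, 15:00-16:00.
Wiremu ∩ Tara ∩ Zubin: 09:00-10:00, 11:00-12:30, 15:00-16:00.
Wiremu ∩ Tara ∩ Zubin ∩ Jamal: 09:00-09:30, 11:00-12:30, 15:00-16:00.
Wiremu ∩ Tara ∩ Zubin ∩ Jamal ∩ Oliver: 09:00-09:30, 11:00-12:30, 15:00-16:00.
Wiremu ∩ Tara ∩ Zubin ∩ Jamal ∩ Oliver ∩ Arjun: 09:00-09:30, 11:00-12:30, 15:00-16:00.
Those are the intersection windows.

09:00-09:30, 11:00-12:30, 15:00-16:00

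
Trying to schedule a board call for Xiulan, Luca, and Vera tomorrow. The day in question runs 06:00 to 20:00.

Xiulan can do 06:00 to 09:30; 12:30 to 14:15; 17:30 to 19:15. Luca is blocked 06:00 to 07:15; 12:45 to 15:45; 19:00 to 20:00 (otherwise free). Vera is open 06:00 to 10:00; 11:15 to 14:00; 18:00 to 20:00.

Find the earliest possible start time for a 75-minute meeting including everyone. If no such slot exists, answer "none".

Xiulan free: 06:00-09:30, 12:30-14:15, 17:30-19:15.
Luca free: 07:15-12:45, 15:45-19:00 (invert busy blocks within the working day).
Vera free: 06:00-10:00, 11:15-14:00, 18:00-20:00.
Xiulan ∩ Luca: 07:15-09:30, 12:30-12:45, 17:30-19:00.
Xiulan ∩ Luca ∩ Vera: 07:15-09:30, 12:30-12:45, 18:00-19:00.
The first common window of at least 75 minutes is 07:15-09:30, so the earliest start is 07:15.

07:15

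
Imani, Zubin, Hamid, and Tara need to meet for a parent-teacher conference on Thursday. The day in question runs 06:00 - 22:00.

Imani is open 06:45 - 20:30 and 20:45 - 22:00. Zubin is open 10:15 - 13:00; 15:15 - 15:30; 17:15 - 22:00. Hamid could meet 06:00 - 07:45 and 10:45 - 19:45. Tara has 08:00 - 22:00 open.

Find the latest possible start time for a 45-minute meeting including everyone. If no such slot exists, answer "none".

19:00

Imani ∩ Zubin: 10:15-13:00, 15:15-15:30, 17:15-20:30, 20:45-22:00.
Imani ∩ Zubin ∩ Hamid: 10:45-13:00, 15:15-15:30, 17:15-19:45.
Imani ∩ Zubin ∩ Hamid ∩ Tara: 10:45-13:00, 15:15-15:30, 17:15-19:45.
The last common window of at least 45 minutes is 17:15-19:45; a 45-minute meeting can start as late as 19:00 and still end by 19:45.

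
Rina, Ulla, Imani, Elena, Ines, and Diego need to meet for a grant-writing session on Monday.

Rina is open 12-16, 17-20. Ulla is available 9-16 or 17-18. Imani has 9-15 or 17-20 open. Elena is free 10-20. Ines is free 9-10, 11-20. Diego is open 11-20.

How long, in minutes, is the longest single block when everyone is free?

Rina ∩ Ulla: 12:00-16:00, 17:00-18:00.
Rina ∩ Ulla ∩ Imani: 12:00-15:00, 17:00-18:00.
Rina ∩ Ulla ∩ Imani ∩ Elena: 12:00-15:00, 17:00-18:00.
Rina ∩ Ulla ∩ Imani ∩ Elena ∩ Ines: 12:00-15:00, 17:00-18:00.
Rina ∩ Ulla ∩ Imani ∩ Elena ∩ Ines ∩ Diego: 12:00-15:00, 17:00-18:00.
So the common availability across everyone is 12:00-15:00, 17:00-18:00.
The longest is 12:00-15:00 at 180 minutes.

180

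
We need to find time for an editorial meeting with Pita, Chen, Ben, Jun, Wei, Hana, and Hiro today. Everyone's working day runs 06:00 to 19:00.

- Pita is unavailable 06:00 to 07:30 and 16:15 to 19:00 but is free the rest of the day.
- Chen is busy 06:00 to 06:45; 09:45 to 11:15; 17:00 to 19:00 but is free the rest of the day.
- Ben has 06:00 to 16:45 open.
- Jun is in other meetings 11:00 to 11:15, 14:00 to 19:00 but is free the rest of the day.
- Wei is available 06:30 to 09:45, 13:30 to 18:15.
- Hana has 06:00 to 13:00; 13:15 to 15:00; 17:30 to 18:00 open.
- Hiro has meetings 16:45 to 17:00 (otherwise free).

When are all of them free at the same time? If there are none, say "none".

07:30-09:45, 13:30-14:00

Pita free: 07:30-16:15 (invert busy blocks within the working day).
Chen free: 06:45-09:45, 11:15-17:00 (invert busy blocks within the working day).
Ben free: 06:00-16:45.
Jun free: 06:00-11:00, 11:15-14:00 (invert busy blocks within the working day).
Wei free: 06:30-09:45, 13:30-18:15.
Hana free: 06:00-13:00, 13:15-15:00, 17:30-18:00.
Hiro free: 06:00-16:45, 17:00-19:00 (invert busy blocks within the working day).
Pita ∩ Chen: 07:30-09:45, 11:15-16:15.
Pita ∩ Chen ∩ Ben: 07:30-09:45, 11:15-16:15.
Pita ∩ Chen ∩ Ben ∩ Jun: 07:30-09:45, 11:15-14:00.
Pita ∩ Chen ∩ Ben ∩ Jun ∩ Wei: 07:30-09:45, 13:30-14:00.
Pita ∩ Chen ∩ Ben ∩ Jun ∩ Wei ∩ Hana: 07:30-09:45, 13:30-14:00.
Pita ∩ Chen ∩ Ben ∩ Jun ∩ Wei ∩ Hana ∩ Hiro: 07:30-09:45, 13:30-14:00.
So the common availability across everyone is 07:30-09:45, 13:30-14:00.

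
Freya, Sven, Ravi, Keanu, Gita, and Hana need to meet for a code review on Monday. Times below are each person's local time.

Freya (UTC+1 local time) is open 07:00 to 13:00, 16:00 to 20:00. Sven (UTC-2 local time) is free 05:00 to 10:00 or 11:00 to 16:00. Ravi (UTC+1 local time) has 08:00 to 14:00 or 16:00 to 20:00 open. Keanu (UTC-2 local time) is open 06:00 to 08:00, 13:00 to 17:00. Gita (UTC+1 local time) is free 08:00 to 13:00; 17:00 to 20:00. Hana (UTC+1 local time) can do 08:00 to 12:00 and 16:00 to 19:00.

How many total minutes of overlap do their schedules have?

Freya in UTC: 06:00-12:00, 15:00-19:00 (subtract 1h to convert from UTC+1).
Sven in UTC: 07:00-12:00, 13:00-18:00 (add 2h to convert from UTC-2).
Ravi in UTC: 07:00-13:00, 15:00-19:00 (subtract 1h to convert from UTC+1).
Keanu in UTC: 08:00-10:00, 15:00-19:00 (add 2h to convert from UTC-2).
Gita in UTC: 07:00-12:00, 16:00-19:00 (subtract 1h to convert from UTC+1).
Hana in UTC: 07:00-11:00, 15:00-18:00 (subtract 1h to convert from UTC+1).
Freya ∩ Sven: 07:00-12:00, 15:00-18:00.
Freya ∩ Sven ∩ Ravi: 07:00-12:00, 15:00-18:00.
Freya ∩ Sven ∩ Ravi ∩ Keanu: 08:00-10:00, 15:00-18:00.
Freya ∩ Sven ∩ Ravi ∩ Keanu ∩ Gita: 08:00-10:00, 16:00-18:00.
Freya ∩ Sven ∩ Ravi ∩ Keanu ∩ Gita ∩ Hana: 08:00-10:00, 16:00-18:00.
Summing the common windows: 120 + 120 = 240 minutes.

240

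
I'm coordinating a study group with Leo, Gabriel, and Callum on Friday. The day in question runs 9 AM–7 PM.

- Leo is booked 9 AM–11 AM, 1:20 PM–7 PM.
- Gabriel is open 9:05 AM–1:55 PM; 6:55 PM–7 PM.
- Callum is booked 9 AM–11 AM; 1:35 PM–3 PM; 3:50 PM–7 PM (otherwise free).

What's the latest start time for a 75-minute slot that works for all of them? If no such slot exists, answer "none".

Leo free: 11:00-13:20 (invert busy blocks within the working day).
Gabriel free: 09:05-13:55, 18:55-19:00.
Callum free: 11:00-13:35, 15:00-15:50 (invert busy blocks within the working day).
Leo ∩ Gabriel: 11:00-13:20.
Leo ∩ Gabriel ∩ Callum: 11:00-13:20.
Those are the intersection windows.
The last common window of at least 75 minutes is 11:00-13:20; a 75-minute meeting can start as late as 12:05 and still end by 13:20.

12:05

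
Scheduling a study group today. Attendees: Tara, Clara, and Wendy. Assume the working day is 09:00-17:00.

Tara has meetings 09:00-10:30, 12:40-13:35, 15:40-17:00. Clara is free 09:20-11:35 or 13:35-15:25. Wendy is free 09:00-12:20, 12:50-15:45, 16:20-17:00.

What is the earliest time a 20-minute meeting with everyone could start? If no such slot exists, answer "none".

10:30

Tara free: 10:30-12:40, 13:35-15:40 (invert busy blocks within the working day).
Clara free: 09:20-11:35, 13:35-15:25.
Wendy free: 09:00-12:20, 12:50-15:45, 16:20-17:00.
Tara ∩ Clara: 10:30-11:35, 13:35-15:25.
Tara ∩ Clara ∩ Wendy: 10:30-11:35, 13:35-15:25.
The first common window of at least 20 minutes is 10:30-11:35, so the earliest start is 10:30.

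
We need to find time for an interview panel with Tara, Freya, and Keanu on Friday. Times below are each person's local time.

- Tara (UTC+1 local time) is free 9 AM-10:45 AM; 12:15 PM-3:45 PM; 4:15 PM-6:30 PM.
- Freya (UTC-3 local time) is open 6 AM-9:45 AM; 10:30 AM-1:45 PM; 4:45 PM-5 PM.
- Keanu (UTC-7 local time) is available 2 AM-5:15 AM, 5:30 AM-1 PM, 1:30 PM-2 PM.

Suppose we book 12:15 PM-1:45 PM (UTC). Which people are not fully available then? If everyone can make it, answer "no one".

Freya, Keanu

Tara in UTC: 08:00-09:45, 11:15-14:45, 15:15-17:30 (subtract 1h to convert from UTC+1).
Freya in UTC: 09:00-12:45, 13:30-16:45, 19:45-20:00 (add 3h to convert from UTC-3).
Keanu in UTC: 09:00-12:15, 12:30-20:00, 20:30-21:00 (add 7h to convert from UTC-7).
Tara: free for 12:15-13:45. Freya: not fully free for 12:15-13:45. Keanu: not fully free for 12:15-13:45.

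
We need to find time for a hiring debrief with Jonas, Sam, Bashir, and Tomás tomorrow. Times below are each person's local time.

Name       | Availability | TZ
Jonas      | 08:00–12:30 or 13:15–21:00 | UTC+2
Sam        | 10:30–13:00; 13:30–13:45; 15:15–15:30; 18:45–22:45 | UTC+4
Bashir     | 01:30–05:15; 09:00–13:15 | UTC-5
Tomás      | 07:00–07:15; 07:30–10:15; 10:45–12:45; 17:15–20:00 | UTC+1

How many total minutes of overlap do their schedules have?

270

Jonas in UTC: 06:00-10:30, 11:15-19:00 (subtract 2h to convert from UTC+2).
Sam in UTC: 06:30-09:00, 09:30-09:45, 11:15-11:30, 14:45-18:45 (subtract 4h to convert from UTC+4).
Bashir in UTC: 06:30-10:15, 14:00-18:15 (add 5h to convert from UTC-5).
Tomás in UTC: 06:00-06:15, 06:30-09:15, 09:45-11:45, 16:15-19:00 (subtract 1h to convert from UTC+1).
Jonas ∩ Sam: 06:30-09:00, 09:30-09:45, 11:15-11:30, 14:45-18:45.
Jonas ∩ Sam ∩ Bashir: 06:30-09:00, 09:30-09:45, 14:45-18:15.
Jonas ∩ Sam ∩ Bashir ∩ Tomás: 06:30-09:00, 16:15-18:15.
Those are the intersection windows.
Summing the common windows: 150 + 120 = 270 minutes.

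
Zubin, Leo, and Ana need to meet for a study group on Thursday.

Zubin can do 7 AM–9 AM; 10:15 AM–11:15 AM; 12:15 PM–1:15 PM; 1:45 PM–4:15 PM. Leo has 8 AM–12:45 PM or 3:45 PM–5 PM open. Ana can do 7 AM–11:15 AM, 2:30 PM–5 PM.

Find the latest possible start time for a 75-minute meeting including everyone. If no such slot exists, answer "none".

none

Zubin ∩ Leo: 08:00-09:00, 10:15-11:15, 12:15-12:45, 15:45-16:15.
Zubin ∩ Leo ∩ Ana: 08:00-09:00, 10:15-11:15, 15:45-16:15.
So the common availability across everyone is 08:00-09:00, 10:15-11:15, 15:45-16:15.
No common window is at least 75 minutes long.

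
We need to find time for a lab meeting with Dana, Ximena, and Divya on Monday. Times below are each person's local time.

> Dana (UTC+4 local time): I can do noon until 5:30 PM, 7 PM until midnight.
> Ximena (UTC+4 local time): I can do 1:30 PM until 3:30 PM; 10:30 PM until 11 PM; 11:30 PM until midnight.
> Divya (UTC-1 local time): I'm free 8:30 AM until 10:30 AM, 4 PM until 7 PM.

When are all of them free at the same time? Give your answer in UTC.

Dana in UTC: 08:00-13:30, 15:00-20:00 (subtract 4h to convert from UTC+4).
Ximena in UTC: 09:30-11:30, 18:30-19:00, 19:30-20:00 (subtract 4h to convert from UTC+4).
Divya in UTC: 09:30-11:30, 17:00-20:00 (add 1h to convert from UTC-1).
Dana ∩ Ximena: 09:30-11:30, 18:30-19:00, 19:30-20:00.
Dana ∩ Ximena ∩ Divya: 09:30-11:30, 18:30-19:00, 19:30-20:00.
Those are the intersection windows.

09:30-11:30, 18:30-19:00, 19:30-20:00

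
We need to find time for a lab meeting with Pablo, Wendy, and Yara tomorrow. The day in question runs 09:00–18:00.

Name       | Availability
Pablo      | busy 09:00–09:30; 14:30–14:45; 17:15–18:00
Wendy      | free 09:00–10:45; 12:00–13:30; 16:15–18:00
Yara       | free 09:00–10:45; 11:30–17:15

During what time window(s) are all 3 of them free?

Pablo free: 09:30-14:30, 14:45-17:15 (invert busy blocks within the working day).
Wendy free: 09:00-10:45, 12:00-13:30, 16:15-18:00.
Yara free: 09:00-10:45, 11:30-17:15.
Pablo ∩ Wendy: 09:30-10:45, 12:00-13:30, 16:15-17:15.
Pablo ∩ Wendy ∩ Yara: 09:30-10:45, 12:00-13:30, 16:15-17:15.

09:30-10:45, 12:00-13:30, 16:15-17:15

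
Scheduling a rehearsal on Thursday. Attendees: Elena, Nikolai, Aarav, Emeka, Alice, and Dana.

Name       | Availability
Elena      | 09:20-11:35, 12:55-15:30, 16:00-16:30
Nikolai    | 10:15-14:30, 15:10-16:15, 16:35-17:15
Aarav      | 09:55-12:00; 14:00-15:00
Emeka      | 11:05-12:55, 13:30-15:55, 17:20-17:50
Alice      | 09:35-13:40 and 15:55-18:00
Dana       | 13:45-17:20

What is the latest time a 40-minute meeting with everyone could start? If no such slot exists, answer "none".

Elena ∩ Nikolai: 10:15-11:35, 12:55-14:30, 15:10-15:30, 16:00-16:15.
Elena ∩ Nikolai ∩ Aarav: 10:15-11:35, 14:00-14:30.
Elena ∩ Nikolai ∩ Aarav ∩ Emeka: 11:05-11:35, 14:00-14:30.
Elena ∩ Nikolai ∩ Aarav ∩ Emeka ∩ Alice: 11:05-11:35.
Elena ∩ Nikolai ∩ Aarav ∩ Emeka ∩ Alice ∩ Dana: ∅.
There is no time when everyone is free.
No common window is at least 40 minutes long.

none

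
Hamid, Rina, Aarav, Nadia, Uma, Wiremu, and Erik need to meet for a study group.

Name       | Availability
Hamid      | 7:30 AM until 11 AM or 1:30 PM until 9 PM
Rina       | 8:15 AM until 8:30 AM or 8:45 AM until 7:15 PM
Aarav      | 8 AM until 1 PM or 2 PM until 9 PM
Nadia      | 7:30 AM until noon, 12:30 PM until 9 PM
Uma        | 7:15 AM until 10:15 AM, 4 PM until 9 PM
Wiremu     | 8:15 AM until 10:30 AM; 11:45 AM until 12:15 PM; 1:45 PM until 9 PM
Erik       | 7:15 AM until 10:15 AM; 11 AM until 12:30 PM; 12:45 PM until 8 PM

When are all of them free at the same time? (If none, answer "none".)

08:15-08:30, 08:45-10:15, 16:00-19:15

Hamid ∩ Rina: 08:15-08:30, 08:45-11:00, 13:30-19:15.
Hamid ∩ Rina ∩ Aarav: 08:15-08:30, 08:45-11:00, 14:00-19:15.
Hamid ∩ Rina ∩ Aarav ∩ Nadia: 08:15-08:30, 08:45-11:00, 14:00-19:15.
Hamid ∩ Rina ∩ Aarav ∩ Nadia ∩ Uma: 08:15-08:30, 08:45-10:15, 16:00-19:15.
Hamid ∩ Rina ∩ Aarav ∩ Nadia ∩ Uma ∩ Wiremu: 08:15-08:30, 08:45-10:15, 16:00-19:15.
Hamid ∩ Rina ∩ Aarav ∩ Nadia ∩ Uma ∩ Wiremu ∩ Erik: 08:15-08:30, 08:45-10:15, 16:00-19:15.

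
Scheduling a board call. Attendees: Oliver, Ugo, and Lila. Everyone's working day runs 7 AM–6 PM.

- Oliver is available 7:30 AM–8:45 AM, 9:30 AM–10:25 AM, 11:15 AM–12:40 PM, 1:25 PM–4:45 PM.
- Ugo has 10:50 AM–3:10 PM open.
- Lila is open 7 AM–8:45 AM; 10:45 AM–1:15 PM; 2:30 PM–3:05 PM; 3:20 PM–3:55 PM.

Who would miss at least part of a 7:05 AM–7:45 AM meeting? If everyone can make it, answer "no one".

Oliver: not fully free for 07:05-07:45. Ugo: not fully free for 07:05-07:45. Lila: free for 07:05-07:45.

Oliver, Ugo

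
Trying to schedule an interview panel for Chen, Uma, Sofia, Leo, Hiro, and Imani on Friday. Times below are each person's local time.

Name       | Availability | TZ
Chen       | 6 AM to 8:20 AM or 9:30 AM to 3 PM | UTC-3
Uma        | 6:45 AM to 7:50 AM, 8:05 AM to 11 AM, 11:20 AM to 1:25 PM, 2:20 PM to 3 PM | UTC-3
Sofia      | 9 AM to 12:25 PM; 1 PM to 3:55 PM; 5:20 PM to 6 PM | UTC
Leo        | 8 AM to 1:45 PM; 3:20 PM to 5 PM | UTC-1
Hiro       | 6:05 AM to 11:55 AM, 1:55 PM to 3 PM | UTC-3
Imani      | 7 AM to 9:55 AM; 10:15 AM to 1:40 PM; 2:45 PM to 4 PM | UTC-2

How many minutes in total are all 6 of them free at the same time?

205

Chen in UTC: 09:00-11:20, 12:30-18:00 (add 3h to convert from UTC-3).
Uma in UTC: 09:45-10:50, 11:05-14:00, 14:20-16:25, 17:20-18:00 (add 3h to convert from UTC-3).
Sofia in UTC: 09:00-12:25, 13:00-15:55, 17:20-18:00.
Leo in UTC: 09:00-14:45, 16:20-18:00 (add 1h to convert from UTC-1).
Hiro in UTC: 09:05-14:55, 16:55-18:00 (add 3h to convert from UTC-3).
Imani in UTC: 09:00-11:55, 12:15-15:40, 16:45-18:00 (add 2h to convert from UTC-2).
Chen ∩ Uma: 09:45-10:50, 11:05-11:20, 12:30-14:00, 14:20-16:25, 17:20-18:00.
Chen ∩ Uma ∩ Sofia: 09:45-10:50, 11:05-11:20, 13:00-14:00, 14:20-15:55, 17:20-18:00.
Chen ∩ Uma ∩ Sofia ∩ Leo: 09:45-10:50, 11:05-11:20, 13:00-14:00, 14:20-14:45, 17:20-18:00.
Chen ∩ Uma ∩ Sofia ∩ Leo ∩ Hiro: 09:45-10:50, 11:05-11:20, 13:00-14:00, 14:20-14:45, 17:20-18:00.
Chen ∩ Uma ∩ Sofia ∩ Leo ∩ Hiro ∩ Imani: 09:45-10:50, 11:05-11:20, 13:00-14:00, 14:20-14:45, 17:20-18:00.
So the common availability across everyone is 09:45-10:50, 11:05-11:20, 13:00-14:00, 14:20-14:45, 17:20-18:00.
Summing the common windows: 65 + 15 + 60 + 25 + 40 = 205 minutes.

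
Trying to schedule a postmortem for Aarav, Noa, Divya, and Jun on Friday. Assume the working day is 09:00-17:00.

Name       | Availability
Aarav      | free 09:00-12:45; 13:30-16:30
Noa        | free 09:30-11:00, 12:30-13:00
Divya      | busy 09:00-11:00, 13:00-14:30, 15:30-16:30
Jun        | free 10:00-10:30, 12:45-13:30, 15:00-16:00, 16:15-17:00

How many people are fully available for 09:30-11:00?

2

Aarav free: 09:00-12:45, 13:30-16:30.
Noa free: 09:30-11:00, 12:30-13:00.
Divya free: 11:00-13:00, 14:30-15:30, 16:30-17:00 (invert busy blocks within the working day).
Jun free: 10:00-10:30, 12:45-13:30, 15:00-16:00, 16:15-17:00.
Aarav and Noa can make the full 09:30-11:00 slot — that's 2.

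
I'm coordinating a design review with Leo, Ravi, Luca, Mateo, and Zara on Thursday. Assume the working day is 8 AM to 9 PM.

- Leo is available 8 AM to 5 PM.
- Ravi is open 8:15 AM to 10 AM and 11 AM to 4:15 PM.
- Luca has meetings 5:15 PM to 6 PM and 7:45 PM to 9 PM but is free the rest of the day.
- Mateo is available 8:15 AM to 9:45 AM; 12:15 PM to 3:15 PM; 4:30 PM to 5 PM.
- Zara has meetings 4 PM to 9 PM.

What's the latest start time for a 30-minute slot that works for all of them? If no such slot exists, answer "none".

Leo free: 08:00-17:00.
Ravi free: 08:15-10:00, 11:00-16:15.
Luca free: 08:00-17:15, 18:00-19:45 (invert busy blocks within the working day).
Mateo free: 08:15-09:45, 12:15-15:15, 16:30-17:00.
Zara free: 08:00-16:00 (invert busy blocks within the working day).
Leo ∩ Ravi: 08:15-10:00, 11:00-16:15.
Leo ∩ Ravi ∩ Luca: 08:15-10:00, 11:00-16:15.
Leo ∩ Ravi ∩ Luca ∩ Mateo: 08:15-09:45, 12:15-15:15.
Leo ∩ Ravi ∩ Luca ∩ Mateo ∩ Zara: 08:15-09:45, 12:15-15:15.
So the common availability across everyone is 08:15-09:45, 12:15-15:15.
The last common window of at least 30 minutes is 12:15-15:15; a 30-minute meeting can start as late as 14:45 and still end by 15:15.

14:45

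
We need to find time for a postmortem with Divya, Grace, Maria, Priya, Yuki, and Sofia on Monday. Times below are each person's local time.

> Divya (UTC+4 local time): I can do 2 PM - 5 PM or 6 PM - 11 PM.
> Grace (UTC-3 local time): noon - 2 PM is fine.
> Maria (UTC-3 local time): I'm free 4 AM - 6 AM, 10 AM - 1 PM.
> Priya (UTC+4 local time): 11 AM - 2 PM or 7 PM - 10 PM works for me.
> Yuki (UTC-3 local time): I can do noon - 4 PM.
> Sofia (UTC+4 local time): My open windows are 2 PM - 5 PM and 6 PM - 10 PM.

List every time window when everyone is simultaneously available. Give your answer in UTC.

15:00-16:00

Divya in UTC: 10:00-13:00, 14:00-19:00 (subtract 4h to convert from UTC+4).
Grace in UTC: 15:00-17:00 (add 3h to convert from UTC-3).
Maria in UTC: 07:00-09:00, 13:00-16:00 (add 3h to convert from UTC-3).
Priya in UTC: 07:00-10:00, 15:00-18:00 (subtract 4h to convert from UTC+4).
Yuki in UTC: 15:00-19:00 (add 3h to convert from UTC-3).
Sofia in UTC: 10:00-13:00, 14:00-18:00 (subtract 4h to convert from UTC+4).
Divya ∩ Grace: 15:00-17:00.
Divya ∩ Grace ∩ Maria: 15:00-16:00.
Divya ∩ Grace ∩ Maria ∩ Priya: 15:00-16:00.
Divya ∩ Grace ∩ Maria ∩ Priya ∩ Yuki: 15:00-16:00.
Divya ∩ Grace ∩ Maria ∩ Priya ∩ Yuki ∩ Sofia: 15:00-16:00.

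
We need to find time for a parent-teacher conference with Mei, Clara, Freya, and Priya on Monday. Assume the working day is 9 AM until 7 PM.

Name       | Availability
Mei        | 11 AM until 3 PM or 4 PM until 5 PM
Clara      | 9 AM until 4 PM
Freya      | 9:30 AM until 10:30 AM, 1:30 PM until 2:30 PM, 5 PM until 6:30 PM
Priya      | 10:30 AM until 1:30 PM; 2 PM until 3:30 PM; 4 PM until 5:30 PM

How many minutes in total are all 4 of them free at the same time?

Mei ∩ Clara: 11:00-15:00.
Mei ∩ Clara ∩ Freya: 13:30-14:30.
Mei ∩ Clara ∩ Freya ∩ Priya: 14:00-14:30.
That's a single block of 30 minutes.

30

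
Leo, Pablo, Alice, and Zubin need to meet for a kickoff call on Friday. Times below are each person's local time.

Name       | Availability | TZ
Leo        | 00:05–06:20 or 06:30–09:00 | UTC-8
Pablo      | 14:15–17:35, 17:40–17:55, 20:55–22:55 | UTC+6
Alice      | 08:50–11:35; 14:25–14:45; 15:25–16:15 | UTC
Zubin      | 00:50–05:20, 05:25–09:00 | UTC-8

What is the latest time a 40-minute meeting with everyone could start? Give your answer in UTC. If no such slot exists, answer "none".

15:35

Leo in UTC: 08:05-14:20, 14:30-17:00 (add 8h to convert from UTC-8).
Pablo in UTC: 08:15-11:35, 11:40-11:55, 14:55-16:55 (subtract 6h to convert from UTC+6).
Alice in UTC: 08:50-11:35, 14:25-14:45, 15:25-16:15.
Zubin in UTC: 08:50-13:20, 13:25-17:00 (add 8h to convert from UTC-8).
Leo ∩ Pablo: 08:15-11:35, 11:40-11:55, 14:55-16:55.
Leo ∩ Pablo ∩ Alice: 08:50-11:35, 15:25-16:15.
Leo ∩ Pablo ∩ Alice ∩ Zubin: 08:50-11:35, 15:25-16:15.
Those are the intersection windows.
The last common window of at least 40 minutes is 15:25-16:15; a 40-minute meeting can start as late as 15:35 and still end by 16:15.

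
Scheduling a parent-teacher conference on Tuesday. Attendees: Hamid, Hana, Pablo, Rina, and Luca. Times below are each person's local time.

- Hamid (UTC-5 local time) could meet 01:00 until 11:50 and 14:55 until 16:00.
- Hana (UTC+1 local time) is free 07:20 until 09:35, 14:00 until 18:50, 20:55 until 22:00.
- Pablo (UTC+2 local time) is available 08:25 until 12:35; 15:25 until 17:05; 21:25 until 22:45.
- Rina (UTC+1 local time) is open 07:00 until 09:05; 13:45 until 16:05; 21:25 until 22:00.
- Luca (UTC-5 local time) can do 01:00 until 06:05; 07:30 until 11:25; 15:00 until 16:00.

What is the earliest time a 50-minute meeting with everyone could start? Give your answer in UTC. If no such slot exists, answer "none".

06:25

Hamid in UTC: 06:00-16:50, 19:55-21:00 (add 5h to convert from UTC-5).
Hana in UTC: 06:20-08:35, 13:00-17:50, 19:55-21:00 (subtract 1h to convert from UTC+1).
Pablo in UTC: 06:25-10:35, 13:25-15:05, 19:25-20:45 (subtract 2h to convert from UTC+2).
Rina in UTC: 06:00-08:05, 12:45-15:05, 20:25-21:00 (subtract 1h to convert from UTC+1).
Luca in UTC: 06:00-11:05, 12:30-16:25, 20:00-21:00 (add 5h to convert from UTC-5).
Hamid ∩ Hana: 06:20-08:35, 13:00-16:50, 19:55-21:00.
Hamid ∩ Hana ∩ Pablo: 06:25-08:35, 13:25-15:05, 19:55-20:45.
Hamid ∩ Hana ∩ Pablo ∩ Rina: 06:25-08:05, 13:25-15:05, 20:25-20:45.
Hamid ∩ Hana ∩ Pablo ∩ Rina ∩ Luca: 06:25-08:05, 13:25-15:05, 20:25-20:45.
The first common window of at least 50 minutes is 06:25-08:05, so the earliest start is 06:25.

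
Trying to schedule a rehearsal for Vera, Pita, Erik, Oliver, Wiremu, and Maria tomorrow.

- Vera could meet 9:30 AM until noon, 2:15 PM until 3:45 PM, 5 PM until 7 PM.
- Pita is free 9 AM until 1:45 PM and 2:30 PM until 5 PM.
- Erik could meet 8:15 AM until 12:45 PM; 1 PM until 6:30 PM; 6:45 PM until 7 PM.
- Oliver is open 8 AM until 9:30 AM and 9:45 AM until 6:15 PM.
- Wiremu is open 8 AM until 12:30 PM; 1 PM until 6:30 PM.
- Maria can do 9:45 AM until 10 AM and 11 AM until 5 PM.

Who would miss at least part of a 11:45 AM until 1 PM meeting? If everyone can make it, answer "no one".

Erik, Vera, Wiremu

Vera: not fully free for 11:45-13:00. Pita: free for 11:45-13:00. Erik: not fully free for 11:45-13:00. Oliver: free for 11:45-13:00. Wiremu: not fully free for 11:45-13:00. Maria: free for 11:45-13:00.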